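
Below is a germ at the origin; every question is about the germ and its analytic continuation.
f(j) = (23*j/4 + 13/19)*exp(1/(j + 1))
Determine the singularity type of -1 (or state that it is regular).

The point is an essential singularity.

The exponent 1/(j - (-1)) has a pole at -1, so exp(1/(j - (-1))) takes every nonzero value near it: an essential singularity (not a pole of any order).


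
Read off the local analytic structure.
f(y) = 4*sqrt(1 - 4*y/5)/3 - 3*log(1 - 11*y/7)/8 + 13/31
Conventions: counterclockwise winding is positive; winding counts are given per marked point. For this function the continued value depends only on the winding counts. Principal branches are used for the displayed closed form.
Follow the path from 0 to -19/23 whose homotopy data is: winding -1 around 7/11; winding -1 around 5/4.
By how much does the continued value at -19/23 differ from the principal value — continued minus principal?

The rational part is single-valued and drops out of the difference; each branch term changes only by its own monodromy.
(-3/8)*log(1 - y/(7/11)): each positive loop around 7/11 adds 2*pi*i to the log, so winding -1 contributes (-3/8)*(-1)*2*pi*i = (3/4)*pi*i.
(4/3)*sqrt(1 - y/(5/4)): winding -1 is odd, the square root flips sign, contributing -2*(4/3)*sqrt(1 - (-19/23)/(5/4)) = -2*(4/3)*sqrt(191/115) = -(8/345)*sqrt(21965).
Summing the contributions at y = -19/23 gives (-(8/345)*sqrt(21965)) + ((3/4)*pi)*i.

Continued minus principal equals (-(8/345)*sqrt(21965)) + ((3/4)*pi)*i.


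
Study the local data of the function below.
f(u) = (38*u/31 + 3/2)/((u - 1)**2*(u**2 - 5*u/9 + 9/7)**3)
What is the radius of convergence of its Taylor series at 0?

The radius of convergence is 1.

Denominator factor (u**2 - 5*u/9 + 9/7)^3: discriminant -2741/567, complex-conjugate roots (5/18) + ((1/126)*sqrt(19187))*i and (5/18) - ((1/126)*sqrt(19187))*i; poles of order 3, moduli (3/7)*sqrt(7) and (3/7)*sqrt(7).
Denominator factor (u - 1)^2: pole of order 2 at 1, modulus 1.
The radius of convergence is the smallest modulus among the singular points: 1.


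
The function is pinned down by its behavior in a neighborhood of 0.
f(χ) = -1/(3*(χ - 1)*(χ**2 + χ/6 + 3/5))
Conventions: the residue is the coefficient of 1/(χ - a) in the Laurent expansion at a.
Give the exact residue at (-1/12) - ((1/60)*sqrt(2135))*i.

The residue is (5/53) + ((65/22631)*sqrt(2135))*i.

The factor χ**2 + χ/6 + 3/5 splits as (χ - a)(χ - a') with a = (-1/12) - ((1/60)*sqrt(2135))*i, a' = (-1/12) + ((1/60)*sqrt(2135))*i. At the order-1 pole a set g(χ) = (χ - a)*f(χ) = [-1/(3*(χ - 1))] / (χ - a').
Simple pole: residue = g(a) at a = (-1/12) - ((1/60)*sqrt(2135))*i, which is (5/53) + ((65/22631)*sqrt(2135))*i.


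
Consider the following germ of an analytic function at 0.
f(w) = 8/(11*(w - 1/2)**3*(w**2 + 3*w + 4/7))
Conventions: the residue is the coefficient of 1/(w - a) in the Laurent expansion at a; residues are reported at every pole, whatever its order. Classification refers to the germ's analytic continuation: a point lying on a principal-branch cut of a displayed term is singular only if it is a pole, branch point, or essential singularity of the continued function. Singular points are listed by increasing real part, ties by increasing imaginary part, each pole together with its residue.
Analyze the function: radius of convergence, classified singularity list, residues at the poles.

Radius of convergence at 0: 3/2 - (1/14)*sqrt(329).
At -3/2 - (1/14)*sqrt(329): a pole of order 1; residue -1201088/3020875 + (288512/12907375)*sqrt(329).
At -3/2 + (1/14)*sqrt(329): a pole of order 1; residue -1201088/3020875 - (288512/12907375)*sqrt(329).
At 1/2: a pole of order 3; residue 2402176/3020875.

Denominator factor (w - 1/2)^3: pole of order 3 at 1/2, modulus 1/2.
Denominator factor (w**2 + 3*w + 4/7): discriminant 47/7, real irrational roots -3/2 + (1/14)*sqrt(329) and -3/2 - (1/14)*sqrt(329); poles of order 1, moduli 3/2 - (1/14)*sqrt(329) and 3/2 + (1/14)*sqrt(329).
The radius of convergence is the smallest modulus among the singular points: 3/2 - (1/14)*sqrt(329).
The factor w**2 + 3*w + 4/7 splits as (w - a)(w - a') with a = -3/2 - (1/14)*sqrt(329), a' = -3/2 + (1/14)*sqrt(329). At the order-1 pole a set g(w) = (w - a)*f(w) = [8/(11*(w - 1/2)**3)] / (w - a').
Simple pole: residue = g(a) at a = -3/2 - (1/14)*sqrt(329), which is -1201088/3020875 + (288512/12907375)*sqrt(329).
The factor w**2 + 3*w + 4/7 splits as (w - a)(w - a') with a = -3/2 + (1/14)*sqrt(329), a' = -3/2 - (1/14)*sqrt(329). At the order-1 pole a set g(w) = (w - a)*f(w) = [8/(11*(w - 1/2)**3)] / (w - a').
Simple pole: residue = g(a) at a = -3/2 + (1/14)*sqrt(329), which is -1201088/3020875 - (288512/12907375)*sqrt(329).
At the order-3 pole 1/2 set g(w) = (w - (1/2))^3*f(w) = 8/(11*(w**2 + 3*w + 4/7)).
Order-3 pole: residue = g''(a)/2; g''(1/2) = 4804352/3020875, so the residue is 2402176/3020875.
List the singular points by increasing real part (a conjugate pair: the negative imaginary part first).


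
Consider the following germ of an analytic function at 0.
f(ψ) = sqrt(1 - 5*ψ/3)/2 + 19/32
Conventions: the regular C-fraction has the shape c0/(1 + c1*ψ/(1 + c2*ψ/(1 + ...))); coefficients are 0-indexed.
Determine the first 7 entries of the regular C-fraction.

Taylor coefficients (expand at 0): a_0 = 35/32, a_1 = -5/12, a_2 = -25/144, a_3 = -125/864, a_4 = -3125/20736, a_5 = -21875/124416, a_6 = -109375/497664.
c0 = a_0 = 35/32. Peel one level at a time: if S = 1 + c*ψ/S' with S'(0) = 1, then c is the ψ-coefficient of S and S' = c*ψ/(S - 1).
S_1 = c0/f = 1 + (8/21)*ψ + (134/441)*ψ^2 + ...; c1 = 8/21.
S_2 = c1*ψ/(S_1 - 1) = 1 + (-67/84)*ψ + (-25/144)*ψ^2 + ...; c2 = -67/84.
S_3 = c2*ψ/(S_2 - 1) = 1 + (-175/804)*ψ + (-9625/71824)*ψ^2 + ...; c3 = -175/804.
S_4 = c3*ψ/(S_3 - 1) = 1 + (-165/268)*ψ + (-25/144)*ψ^2 + ...; c4 = -165/268.
S_5 = c4*ψ/(S_4 - 1) = 1 + (-335/1188)*ψ + (-219425/1411344)*ψ^2 + ...; c5 = -335/1188.
S_6 = c5*ψ/(S_5 - 1) = 1 + (-655/1188)*ψ + ...; c6 = -655/1188.

The regular C-fraction coefficients are [35/32, 8/21, -67/84, -175/804, -165/268, -335/1188, -655/1188].


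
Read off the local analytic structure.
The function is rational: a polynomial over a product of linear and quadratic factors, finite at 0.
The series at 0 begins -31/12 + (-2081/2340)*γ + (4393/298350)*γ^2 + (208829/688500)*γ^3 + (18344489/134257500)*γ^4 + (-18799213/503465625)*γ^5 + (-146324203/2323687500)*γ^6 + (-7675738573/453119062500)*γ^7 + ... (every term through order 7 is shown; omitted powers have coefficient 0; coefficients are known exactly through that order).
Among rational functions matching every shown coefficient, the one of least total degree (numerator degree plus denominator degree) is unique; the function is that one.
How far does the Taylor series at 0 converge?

The radius of convergence is sqrt(3).

No rational of total degree below 4 reproduces all 8 coefficients; solving the [2/2] Pade equations on them gives f(γ) = (-22*γ**2/17 + 37*γ/39 - 31/4)/(γ**2 - 7*γ/5 + 3), whose expansion matches every shown term.
Denominator factor (γ**2 - 7*γ/5 + 3): discriminant -251/25, complex-conjugate roots (7/10) + ((1/10)*sqrt(251))*i and (7/10) - ((1/10)*sqrt(251))*i; poles of order 1, moduli sqrt(3) and sqrt(3).
The radius of convergence is the smallest modulus among the singular points: sqrt(3).


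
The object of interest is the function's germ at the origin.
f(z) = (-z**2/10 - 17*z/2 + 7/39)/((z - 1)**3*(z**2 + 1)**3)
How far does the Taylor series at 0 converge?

The radius of convergence is 1.

Denominator factor (z**2 + 1)^3: discriminant -4, complex-conjugate roots (1)*i and -(1)*i; poles of order 3, moduli 1 and 1.
Denominator factor (z - 1)^3: pole of order 3 at 1, modulus 1.
The radius of convergence is the smallest modulus among the singular points: 1.


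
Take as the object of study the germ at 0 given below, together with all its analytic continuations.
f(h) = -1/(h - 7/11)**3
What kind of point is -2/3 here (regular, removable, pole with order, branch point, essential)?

The point is a regular point.

Denominator factors: h - 7/11 = -43/33 at h = -2/3 — none vanishes.
So the germ continues analytically to -2/3.


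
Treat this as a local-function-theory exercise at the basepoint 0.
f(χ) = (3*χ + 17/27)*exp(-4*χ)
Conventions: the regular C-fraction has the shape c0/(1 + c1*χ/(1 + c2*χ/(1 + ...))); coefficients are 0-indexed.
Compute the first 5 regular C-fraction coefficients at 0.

The regular C-fraction coefficients are [17/27, -13/17, 3365/221, -1493144/131235, -43268888/110833005].

Taylor coefficients (expand at 0): a_0 = 17/27, a_1 = 13/27, a_2 = -188/27, a_3 = 1400/81, a_4 = -2048/81.
c0 = a_0 = 17/27. Peel one level at a time: if S = 1 + c*χ/S' with S'(0) = 1, then c is the χ-coefficient of S and S' = c*χ/(S - 1).
S_1 = c0/f = 1 + (-13/17)*χ + (3365/289)*χ^2 + ...; c1 = -13/17.
S_2 = c1*χ/(S_1 - 1) = 1 + (3365/221)*χ + (87832/507)*χ^2 + ...; c2 = 3365/221.
S_3 = c2*χ/(S_2 - 1) = 1 + (-1493144/131235)*χ + (-452659136/101909025)*χ^2 + ...; c3 = -1493144/131235.
S_4 = c3*χ/(S_3 - 1) = 1 + (-43268888/110833005)*χ + ...; c4 = -43268888/110833005.


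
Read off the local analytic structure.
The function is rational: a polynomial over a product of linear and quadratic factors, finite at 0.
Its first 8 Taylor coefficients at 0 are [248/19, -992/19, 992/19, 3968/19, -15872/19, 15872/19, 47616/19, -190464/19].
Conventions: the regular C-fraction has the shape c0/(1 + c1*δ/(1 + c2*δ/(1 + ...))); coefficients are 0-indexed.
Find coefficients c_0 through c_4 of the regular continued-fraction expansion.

The regular C-fraction coefficients are [248/19, 4, -3, 5/3, -4/15].

Taylor coefficients (read off): a_0 = 248/19, a_1 = -992/19, a_2 = 992/19, a_3 = 3968/19, a_4 = -15872/19.
c0 = a_0 = 248/19. Peel one level at a time: if S = 1 + c*δ/S' with S'(0) = 1, then c is the δ-coefficient of S and S' = c*δ/(S - 1).
S_1 = c0/f = 1 + (4)*δ + (12)*δ^2 + ...; c1 = 4.
S_2 = c1*δ/(S_1 - 1) = 1 + (-3)*δ + (5)*δ^2 + ...; c2 = -3.
S_3 = c2*δ/(S_2 - 1) = 1 + (5/3)*δ + (4/9)*δ^2 + ...; c3 = 5/3.
S_4 = c3*δ/(S_3 - 1) = 1 + (-4/15)*δ + ...; c4 = -4/15.


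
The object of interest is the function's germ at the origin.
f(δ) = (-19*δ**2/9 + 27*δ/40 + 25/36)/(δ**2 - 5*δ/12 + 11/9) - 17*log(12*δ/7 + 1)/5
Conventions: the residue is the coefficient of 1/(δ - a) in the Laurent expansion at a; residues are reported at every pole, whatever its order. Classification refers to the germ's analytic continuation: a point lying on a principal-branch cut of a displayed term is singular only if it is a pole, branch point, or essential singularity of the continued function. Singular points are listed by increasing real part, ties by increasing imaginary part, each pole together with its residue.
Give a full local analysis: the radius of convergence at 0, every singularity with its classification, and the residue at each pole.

Denominator factor (δ**2 - 5*δ/12 + 11/9): discriminant -679/144, complex-conjugate roots (5/24) + ((1/24)*sqrt(679))*i and (5/24) - ((1/24)*sqrt(679))*i; poles of order 1, moduli (1/3)*sqrt(11) and (1/3)*sqrt(11).
Branch term (-17/5)*log(1 - δ/(-7/12)): its argument vanishes at δ = -7/12, a logarithmic branch point, modulus 7/12.
The radius of convergence is the smallest modulus among the singular points: 7/12.
The branch term is analytic at (5/24) - ((1/24)*sqrt(679))*i and contributes nothing to the residue; only the rational part matters.
The factor δ**2 - 5*δ/12 + 11/9 splits as (δ - a)(δ - a') with a = (5/24) - ((1/24)*sqrt(679))*i, a' = (5/24) + ((1/24)*sqrt(679))*i. At the order-1 pole a set g(δ) = (δ - a)*(rational part) = [-19*δ**2/9 + 27*δ/40 + 25/36] / (δ - a').
Simple pole: residue = g(a) at a = (5/24) - ((1/24)*sqrt(679))*i, which is (-221/2160) + ((5585/97776)*sqrt(679))*i.
The branch term is analytic at (5/24) + ((1/24)*sqrt(679))*i and contributes nothing to the residue; only the rational part matters.
The factor δ**2 - 5*δ/12 + 11/9 splits as (δ - a)(δ - a') with a = (5/24) + ((1/24)*sqrt(679))*i, a' = (5/24) - ((1/24)*sqrt(679))*i. At the order-1 pole a set g(δ) = (δ - a)*(rational part) = [-19*δ**2/9 + 27*δ/40 + 25/36] / (δ - a').
Simple pole: residue = g(a) at a = (5/24) + ((1/24)*sqrt(679))*i, which is (-221/2160) - ((5585/97776)*sqrt(679))*i.
List the singular points by increasing real part (a conjugate pair: the negative imaginary part first).

Radius of convergence at 0: 7/12.
At -7/12: a logarithmic branch point.
At (5/24) - ((1/24)*sqrt(679))*i: a pole of order 1; residue (-221/2160) + ((5585/97776)*sqrt(679))*i.
At (5/24) + ((1/24)*sqrt(679))*i: a pole of order 1; residue (-221/2160) - ((5585/97776)*sqrt(679))*i.


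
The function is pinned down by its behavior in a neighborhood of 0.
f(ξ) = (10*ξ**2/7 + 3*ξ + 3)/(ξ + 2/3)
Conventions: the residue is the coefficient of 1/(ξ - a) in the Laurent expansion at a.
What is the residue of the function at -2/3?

The residue is 103/63.

At the order-1 pole -2/3 set g(ξ) = (ξ - (-2/3))*f(ξ) = 10*ξ**2/7 + 3*ξ + 3.
Simple pole: residue = g(a) at a = -2/3, which is 103/63.


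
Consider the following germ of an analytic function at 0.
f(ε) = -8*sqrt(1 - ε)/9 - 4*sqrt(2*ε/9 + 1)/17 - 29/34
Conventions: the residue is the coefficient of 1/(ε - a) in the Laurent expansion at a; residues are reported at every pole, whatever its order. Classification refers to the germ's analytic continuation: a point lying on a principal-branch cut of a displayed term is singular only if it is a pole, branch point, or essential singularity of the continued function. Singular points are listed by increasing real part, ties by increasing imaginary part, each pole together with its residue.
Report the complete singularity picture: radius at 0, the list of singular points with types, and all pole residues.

Radius of convergence at 0: 1.
At -9/2: an algebraic (square-root) branch point.
At 1: an algebraic (square-root) branch point.

Branch term (-4/17)*sqrt(1 - ε/(-9/2)): its argument vanishes at ε = -9/2, a square-root branch point, modulus 9/2.
Branch term (-8/9)*sqrt(1 - ε/(1)): its argument vanishes at ε = 1, a square-root branch point, modulus 1.
The radius of convergence is the smallest modulus among the singular points: 1.
List the singular points by increasing real part (a conjugate pair: the negative imaginary part first).


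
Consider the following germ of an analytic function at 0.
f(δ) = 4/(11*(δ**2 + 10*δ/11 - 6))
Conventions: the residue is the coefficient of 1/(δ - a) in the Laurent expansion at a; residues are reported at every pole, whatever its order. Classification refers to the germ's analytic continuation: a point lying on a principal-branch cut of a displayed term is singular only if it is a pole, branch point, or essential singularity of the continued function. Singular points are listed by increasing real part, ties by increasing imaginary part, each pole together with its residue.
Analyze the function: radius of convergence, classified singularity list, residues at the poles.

Radius of convergence at 0: -5/11 + (1/11)*sqrt(751).
At -5/11 - (1/11)*sqrt(751): a pole of order 1; residue -(2/751)*sqrt(751).
At -5/11 + (1/11)*sqrt(751): a pole of order 1; residue (2/751)*sqrt(751).

Denominator factor (δ**2 + 10*δ/11 - 6): discriminant 3004/121, real irrational roots -5/11 + (1/11)*sqrt(751) and -5/11 - (1/11)*sqrt(751); poles of order 1, moduli -5/11 + (1/11)*sqrt(751) and 5/11 + (1/11)*sqrt(751).
The radius of convergence is the smallest modulus among the singular points: -5/11 + (1/11)*sqrt(751).
The factor δ**2 + 10*δ/11 - 6 splits as (δ - a)(δ - a') with a = -5/11 - (1/11)*sqrt(751), a' = -5/11 + (1/11)*sqrt(751). At the order-1 pole a set g(δ) = (δ - a)*f(δ) = [4/11] / (δ - a').
Simple pole: residue = g(a) at a = -5/11 - (1/11)*sqrt(751), which is -(2/751)*sqrt(751).
The factor δ**2 + 10*δ/11 - 6 splits as (δ - a)(δ - a') with a = -5/11 + (1/11)*sqrt(751), a' = -5/11 - (1/11)*sqrt(751). At the order-1 pole a set g(δ) = (δ - a)*f(δ) = [4/11] / (δ - a').
Simple pole: residue = g(a) at a = -5/11 + (1/11)*sqrt(751), which is (2/751)*sqrt(751).
List the singular points by increasing real part (a conjugate pair: the negative imaginary part first).


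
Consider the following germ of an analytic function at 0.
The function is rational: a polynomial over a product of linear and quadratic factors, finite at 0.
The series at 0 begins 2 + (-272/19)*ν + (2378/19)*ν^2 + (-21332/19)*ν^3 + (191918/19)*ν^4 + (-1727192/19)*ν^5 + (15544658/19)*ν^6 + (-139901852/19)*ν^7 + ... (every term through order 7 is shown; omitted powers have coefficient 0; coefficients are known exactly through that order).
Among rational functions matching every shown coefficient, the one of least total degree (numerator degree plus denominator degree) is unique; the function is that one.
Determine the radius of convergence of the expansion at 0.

The radius of convergence is 1/9.

No rational of total degree below 3 reproduces all 8 coefficients; solving the [1/2] Pade equations on them gives f(ν) = (12*ν/19 + 2/9)/((ν + 1/9)*(ν + 1)), whose expansion matches every shown term.
Denominator factor (ν + 1): pole of order 1 at -1, modulus 1.
Denominator factor (ν + 1/9): pole of order 1 at -1/9, modulus 1/9.
The radius of convergence is the smallest modulus among the singular points: 1/9.


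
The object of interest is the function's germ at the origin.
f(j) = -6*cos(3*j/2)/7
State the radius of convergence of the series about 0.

The radius of convergence is infinite.

The factor cos(3*j/2) is entire and contributes no finite singular point.
The polynomial part has no poles.
No finite singular points: the Taylor series at 0 converges everywhere.


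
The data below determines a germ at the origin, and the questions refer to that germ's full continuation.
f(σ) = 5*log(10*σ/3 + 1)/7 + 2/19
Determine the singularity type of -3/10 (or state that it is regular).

The point is a logarithmic branch point.

The term (5/7)*log(1 - σ/(-3/10)) has argument 1 - -3/10/(-3/10) = 0 at -3/10: a logarithmic (infinitely-sheeted) branch point; the remaining terms are analytic or single-valued there.


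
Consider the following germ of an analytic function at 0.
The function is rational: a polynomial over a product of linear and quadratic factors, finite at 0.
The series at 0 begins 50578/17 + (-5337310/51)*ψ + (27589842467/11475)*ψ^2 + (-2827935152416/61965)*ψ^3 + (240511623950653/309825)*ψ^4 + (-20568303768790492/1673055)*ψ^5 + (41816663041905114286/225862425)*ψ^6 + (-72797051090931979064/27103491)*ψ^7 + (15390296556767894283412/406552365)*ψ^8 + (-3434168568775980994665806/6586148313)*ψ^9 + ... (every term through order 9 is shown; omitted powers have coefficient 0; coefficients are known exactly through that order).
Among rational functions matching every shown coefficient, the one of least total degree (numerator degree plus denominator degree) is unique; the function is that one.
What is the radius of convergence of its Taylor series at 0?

The radius of convergence is 5/9 - (1/99)*sqrt(2134).

No rational of total degree below 8 reproduces all 10 coefficients; solving the [2/6] Pade equations on them gives f(ψ) = (-27*ψ**2/25 + 10*ψ/3 + 38/17)/(ψ**2 + 10*ψ/9 + 1/11)**3, whose expansion matches every shown term.
Denominator factor (ψ**2 + 10*ψ/9 + 1/11)^3: discriminant 776/891, real irrational roots -5/9 + (1/99)*sqrt(2134) and -5/9 - (1/99)*sqrt(2134); poles of order 3, moduli 5/9 - (1/99)*sqrt(2134) and 5/9 + (1/99)*sqrt(2134).
The radius of convergence is the smallest modulus among the singular points: 5/9 - (1/99)*sqrt(2134).


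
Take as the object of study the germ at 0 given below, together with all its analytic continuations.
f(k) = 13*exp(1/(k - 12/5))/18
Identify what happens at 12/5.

The point is an essential singularity.

The exponent 1/(k - (12/5)) has a pole at 12/5, so exp(1/(k - (12/5))) takes every nonzero value near it: an essential singularity (not a pole of any order).


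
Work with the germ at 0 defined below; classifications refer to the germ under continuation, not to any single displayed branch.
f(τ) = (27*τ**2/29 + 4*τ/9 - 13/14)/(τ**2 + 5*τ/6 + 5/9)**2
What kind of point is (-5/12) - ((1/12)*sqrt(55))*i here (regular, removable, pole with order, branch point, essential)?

The denominator factor τ**2 + 5*τ/6 + 5/9 vanishes at (-5/12) - ((1/12)*sqrt(55))*i and appears to the power 2; the numerator there equals (-57341/43848) + ((173/6264)*sqrt(55))*i, nonzero, and no other factor vanishes.
Hence a pole whose order is the multiplicity, 2.

The point is a pole of order 2.


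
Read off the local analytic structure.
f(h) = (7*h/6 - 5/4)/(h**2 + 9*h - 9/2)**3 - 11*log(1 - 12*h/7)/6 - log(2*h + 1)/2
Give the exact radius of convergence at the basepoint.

The radius of convergence is -9/2 + (3/2)*sqrt(11).

Denominator factor (h**2 + 9*h - 9/2)^3: discriminant 99, real irrational roots -9/2 + (3/2)*sqrt(11) and -9/2 - (3/2)*sqrt(11); poles of order 3, moduli -9/2 + (3/2)*sqrt(11) and 9/2 + (3/2)*sqrt(11).
Branch term (-1/2)*log(1 - h/(-1/2)): its argument vanishes at h = -1/2, a logarithmic branch point, modulus 1/2.
Branch term (-11/6)*log(1 - h/(7/12)): its argument vanishes at h = 7/12, a logarithmic branch point, modulus 7/12.
The radius of convergence is the smallest modulus among the singular points: -9/2 + (3/2)*sqrt(11).


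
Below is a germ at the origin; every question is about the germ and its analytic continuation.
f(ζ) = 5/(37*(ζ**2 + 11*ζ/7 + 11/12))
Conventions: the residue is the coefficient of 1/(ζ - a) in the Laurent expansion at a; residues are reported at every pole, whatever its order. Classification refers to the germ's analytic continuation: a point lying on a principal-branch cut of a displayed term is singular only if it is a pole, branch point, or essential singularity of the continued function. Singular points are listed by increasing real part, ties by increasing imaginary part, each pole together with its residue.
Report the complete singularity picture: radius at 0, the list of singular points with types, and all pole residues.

Radius of convergence at 0: (1/6)*sqrt(33).
At (-11/14) - ((2/21)*sqrt(33))*i: a pole of order 1; residue ((35/1628)*sqrt(33))*i.
At (-11/14) + ((2/21)*sqrt(33))*i: a pole of order 1; residue -((35/1628)*sqrt(33))*i.

Denominator factor (ζ**2 + 11*ζ/7 + 11/12): discriminant -176/147, complex-conjugate roots (-11/14) + ((2/21)*sqrt(33))*i and (-11/14) - ((2/21)*sqrt(33))*i; poles of order 1, moduli (1/6)*sqrt(33) and (1/6)*sqrt(33).
The radius of convergence is the smallest modulus among the singular points: (1/6)*sqrt(33).
The factor ζ**2 + 11*ζ/7 + 11/12 splits as (ζ - a)(ζ - a') with a = (-11/14) - ((2/21)*sqrt(33))*i, a' = (-11/14) + ((2/21)*sqrt(33))*i. At the order-1 pole a set g(ζ) = (ζ - a)*f(ζ) = [5/37] / (ζ - a').
Simple pole: residue = g(a) at a = (-11/14) - ((2/21)*sqrt(33))*i, which is ((35/1628)*sqrt(33))*i.
The factor ζ**2 + 11*ζ/7 + 11/12 splits as (ζ - a)(ζ - a') with a = (-11/14) + ((2/21)*sqrt(33))*i, a' = (-11/14) - ((2/21)*sqrt(33))*i. At the order-1 pole a set g(ζ) = (ζ - a)*f(ζ) = [5/37] / (ζ - a').
Simple pole: residue = g(a) at a = (-11/14) + ((2/21)*sqrt(33))*i, which is -((35/1628)*sqrt(33))*i.
List the singular points by increasing real part (a conjugate pair: the negative imaginary part first).


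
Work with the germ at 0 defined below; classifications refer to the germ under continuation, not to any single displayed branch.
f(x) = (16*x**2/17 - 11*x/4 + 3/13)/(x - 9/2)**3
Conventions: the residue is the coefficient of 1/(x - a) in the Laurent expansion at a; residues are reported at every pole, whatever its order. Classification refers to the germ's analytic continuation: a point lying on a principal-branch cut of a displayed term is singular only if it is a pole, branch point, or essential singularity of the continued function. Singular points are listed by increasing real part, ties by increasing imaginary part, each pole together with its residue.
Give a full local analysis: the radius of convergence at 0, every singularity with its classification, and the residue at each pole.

Radius of convergence at 0: 9/2.
At 9/2: a pole of order 3; residue 16/17.

Denominator factor (x - 9/2)^3: pole of order 3 at 9/2, modulus 9/2.
The radius of convergence is the smallest modulus among the singular points: 9/2.
At the order-3 pole 9/2 set g(x) = (x - (9/2))^3*f(x) = 16*x**2/17 - 11*x/4 + 3/13.
Order-3 pole: residue = g''(a)/2; g''(9/2) = 32/17, so the residue is 16/17.


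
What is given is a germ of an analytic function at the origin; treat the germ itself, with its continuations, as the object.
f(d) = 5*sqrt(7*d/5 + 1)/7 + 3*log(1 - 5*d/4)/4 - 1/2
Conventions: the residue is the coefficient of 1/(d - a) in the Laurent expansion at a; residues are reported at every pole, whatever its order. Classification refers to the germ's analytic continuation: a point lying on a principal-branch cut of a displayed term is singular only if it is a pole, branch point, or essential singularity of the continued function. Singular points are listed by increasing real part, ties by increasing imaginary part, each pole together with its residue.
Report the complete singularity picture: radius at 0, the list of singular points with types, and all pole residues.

Branch term (3/4)*log(1 - d/(4/5)): its argument vanishes at d = 4/5, a logarithmic branch point, modulus 4/5.
Branch term (5/7)*sqrt(1 - d/(-5/7)): its argument vanishes at d = -5/7, a square-root branch point, modulus 5/7.
The radius of convergence is the smallest modulus among the singular points: 5/7.
List the singular points by increasing real part (a conjugate pair: the negative imaginary part first).

Radius of convergence at 0: 5/7.
At -5/7: an algebraic (square-root) branch point.
At 4/5: a logarithmic branch point.


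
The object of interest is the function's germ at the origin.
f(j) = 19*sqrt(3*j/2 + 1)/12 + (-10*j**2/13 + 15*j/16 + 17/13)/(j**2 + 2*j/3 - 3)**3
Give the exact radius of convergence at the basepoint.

The radius of convergence is 2/3.

Denominator factor (j**2 + 2*j/3 - 3)^3: discriminant 112/9, real irrational roots -1/3 + (2/3)*sqrt(7) and -1/3 - (2/3)*sqrt(7); poles of order 3, moduli -1/3 + (2/3)*sqrt(7) and 1/3 + (2/3)*sqrt(7).
Branch term (19/12)*sqrt(1 - j/(-2/3)): its argument vanishes at j = -2/3, a square-root branch point, modulus 2/3.
The radius of convergence is the smallest modulus among the singular points: 2/3.


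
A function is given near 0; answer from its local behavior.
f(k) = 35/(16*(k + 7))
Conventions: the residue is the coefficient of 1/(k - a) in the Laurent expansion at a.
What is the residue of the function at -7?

The residue is 35/16.

At the order-1 pole -7 set g(k) = (k - (-7))*f(k) = 35/16.
Simple pole: residue = g(a) at a = -7, which is 35/16.


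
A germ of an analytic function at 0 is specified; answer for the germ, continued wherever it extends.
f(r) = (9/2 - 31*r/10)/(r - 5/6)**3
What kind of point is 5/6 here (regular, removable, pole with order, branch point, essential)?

The denominator factor r - 5/6 vanishes at 5/6 and appears to the power 3; the numerator there equals 23/12, nonzero, and no other factor vanishes.
Hence a pole whose order is the multiplicity, 3.

The point is a pole of order 3.


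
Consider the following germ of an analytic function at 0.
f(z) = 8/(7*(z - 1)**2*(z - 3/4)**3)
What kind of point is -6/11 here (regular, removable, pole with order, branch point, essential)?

The point is a regular point.

Denominator factors: z - 1 = -17/11 at z = -6/11; z - 3/4 = -57/44 at z = -6/11 — none vanishes.
So the germ continues analytically to -6/11.


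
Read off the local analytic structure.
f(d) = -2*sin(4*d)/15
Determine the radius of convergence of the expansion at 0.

The factor -sin(4*d) is entire and contributes no finite singular point.
The polynomial part has no poles.
No finite singular points: the Taylor series at 0 converges everywhere.

The radius of convergence is infinite.


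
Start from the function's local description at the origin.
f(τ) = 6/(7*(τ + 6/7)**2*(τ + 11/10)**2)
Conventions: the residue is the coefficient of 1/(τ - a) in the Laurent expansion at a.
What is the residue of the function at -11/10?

At the order-2 pole -11/10 set g(τ) = (τ - (-11/10))^2*f(τ) = 6/(7*(τ + 6/7)**2).
Order-2 pole: residue = g'(a); g'(-11/10) = 588000/4913, so the residue is 588000/4913.

The residue is 588000/4913.


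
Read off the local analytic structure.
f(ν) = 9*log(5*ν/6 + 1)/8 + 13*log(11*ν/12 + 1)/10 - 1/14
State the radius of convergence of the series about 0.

Branch term (13/10)*log(1 - ν/(-12/11)): its argument vanishes at ν = -12/11, a logarithmic branch point, modulus 12/11.
Branch term (9/8)*log(1 - ν/(-6/5)): its argument vanishes at ν = -6/5, a logarithmic branch point, modulus 6/5.
The radius of convergence is the smallest modulus among the singular points: 12/11.

The radius of convergence is 12/11.


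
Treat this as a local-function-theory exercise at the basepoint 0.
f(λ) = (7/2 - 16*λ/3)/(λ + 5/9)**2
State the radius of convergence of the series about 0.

The radius of convergence is 5/9.

Denominator factor (λ + 5/9)^2: pole of order 2 at -5/9, modulus 5/9.
The radius of convergence is the smallest modulus among the singular points: 5/9.


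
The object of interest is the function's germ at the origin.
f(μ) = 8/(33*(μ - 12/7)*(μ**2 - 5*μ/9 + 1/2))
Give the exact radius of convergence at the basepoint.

Denominator factor (μ**2 - 5*μ/9 + 1/2): discriminant -137/81, complex-conjugate roots (5/18) + ((1/18)*sqrt(137))*i and (5/18) - ((1/18)*sqrt(137))*i; poles of order 1, moduli (1/2)*sqrt(2) and (1/2)*sqrt(2).
Denominator factor (μ - 12/7): pole of order 1 at 12/7, modulus 12/7.
The radius of convergence is the smallest modulus among the singular points: (1/2)*sqrt(2).

The radius of convergence is (1/2)*sqrt(2).


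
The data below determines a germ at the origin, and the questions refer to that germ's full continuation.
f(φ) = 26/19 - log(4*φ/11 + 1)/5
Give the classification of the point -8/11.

There is no denominator, hence no pole anywhere.
Branch term log(1 - φ/(-11/4)): argument at -8/11 is 89/121, nonzero, so -8/11 is not its branch point (a point on a principal cut is still regular for the continued germ).
So the germ continues analytically to -8/11.

The point is a regular point.


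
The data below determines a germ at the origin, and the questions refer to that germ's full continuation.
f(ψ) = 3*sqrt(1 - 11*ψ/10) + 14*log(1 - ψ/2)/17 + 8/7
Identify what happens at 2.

The term (14/17)*log(1 - ψ/(2)) has argument 1 - 2/(2) = 0 at 2: a logarithmic (infinitely-sheeted) branch point; the remaining terms are analytic or single-valued there.

The point is a logarithmic branch point.


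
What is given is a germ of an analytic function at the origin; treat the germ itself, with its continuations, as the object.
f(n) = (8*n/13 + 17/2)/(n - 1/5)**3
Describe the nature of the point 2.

Denominator factors: n - 1/5 = 9/5 at n = 2 — none vanishes.
So the germ continues analytically to 2.

The point is a regular point.


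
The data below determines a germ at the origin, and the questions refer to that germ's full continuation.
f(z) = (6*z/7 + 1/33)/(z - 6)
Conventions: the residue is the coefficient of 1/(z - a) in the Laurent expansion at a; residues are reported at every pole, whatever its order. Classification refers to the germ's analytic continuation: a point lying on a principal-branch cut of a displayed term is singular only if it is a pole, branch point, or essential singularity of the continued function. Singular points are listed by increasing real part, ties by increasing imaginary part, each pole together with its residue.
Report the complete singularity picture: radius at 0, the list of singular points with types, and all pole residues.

Denominator factor (z - 6): pole of order 1 at 6, modulus 6.
The radius of convergence is the smallest modulus among the singular points: 6.
At the order-1 pole 6 set g(z) = (z - (6))*f(z) = 6*z/7 + 1/33.
Simple pole: residue = g(a) at a = 6, which is 1195/231.

Radius of convergence at 0: 6.
At 6: a pole of order 1; residue 1195/231.


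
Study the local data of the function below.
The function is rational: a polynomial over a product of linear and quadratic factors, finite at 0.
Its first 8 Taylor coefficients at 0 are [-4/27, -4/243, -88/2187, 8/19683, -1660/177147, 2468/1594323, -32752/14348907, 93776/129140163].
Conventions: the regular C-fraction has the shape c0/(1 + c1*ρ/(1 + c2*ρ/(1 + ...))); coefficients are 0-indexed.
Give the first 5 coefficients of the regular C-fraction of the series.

The regular C-fraction coefficients are [-4/27, -1/9, -7/3, 18/7, -25/1134].

Taylor coefficients (read off): a_0 = -4/27, a_1 = -4/243, a_2 = -88/2187, a_3 = 8/19683, a_4 = -1660/177147.
c0 = a_0 = -4/27. Peel one level at a time: if S = 1 + c*ρ/S' with S'(0) = 1, then c is the ρ-coefficient of S and S' = c*ρ/(S - 1).
S_1 = c0/f = 1 + (-1/9)*ρ + (-7/27)*ρ^2 + ...; c1 = -1/9.
S_2 = c1*ρ/(S_1 - 1) = 1 + (-7/3)*ρ + (6)*ρ^2 + ...; c2 = -7/3.
S_3 = c2*ρ/(S_2 - 1) = 1 + (18/7)*ρ + (25/441)*ρ^2 + ...; c3 = 18/7.
S_4 = c3*ρ/(S_3 - 1) = 1 + (-25/1134)*ρ + ...; c4 = -25/1134.


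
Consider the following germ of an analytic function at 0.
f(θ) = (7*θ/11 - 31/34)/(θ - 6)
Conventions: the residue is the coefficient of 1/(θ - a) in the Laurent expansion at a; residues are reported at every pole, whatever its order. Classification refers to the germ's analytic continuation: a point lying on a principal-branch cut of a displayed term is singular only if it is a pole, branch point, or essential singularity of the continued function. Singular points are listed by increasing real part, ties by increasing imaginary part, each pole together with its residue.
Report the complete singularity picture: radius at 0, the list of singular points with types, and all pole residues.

Radius of convergence at 0: 6.
At 6: a pole of order 1; residue 1087/374.

Denominator factor (θ - 6): pole of order 1 at 6, modulus 6.
The radius of convergence is the smallest modulus among the singular points: 6.
At the order-1 pole 6 set g(θ) = (θ - (6))*f(θ) = 7*θ/11 - 31/34.
Simple pole: residue = g(a) at a = 6, which is 1087/374.


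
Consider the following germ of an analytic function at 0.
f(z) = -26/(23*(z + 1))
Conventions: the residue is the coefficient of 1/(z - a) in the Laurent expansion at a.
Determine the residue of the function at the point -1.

At the order-1 pole -1 set g(z) = (z - (-1))*f(z) = -26/23.
Simple pole: residue = g(a) at a = -1, which is -26/23.

The residue is -26/23.


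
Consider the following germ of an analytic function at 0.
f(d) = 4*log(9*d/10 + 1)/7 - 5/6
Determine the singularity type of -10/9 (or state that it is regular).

The term (4/7)*log(1 - d/(-10/9)) has argument 1 - -10/9/(-10/9) = 0 at -10/9: a logarithmic (infinitely-sheeted) branch point; the remaining terms are analytic or single-valued there.

The point is a logarithmic branch point.


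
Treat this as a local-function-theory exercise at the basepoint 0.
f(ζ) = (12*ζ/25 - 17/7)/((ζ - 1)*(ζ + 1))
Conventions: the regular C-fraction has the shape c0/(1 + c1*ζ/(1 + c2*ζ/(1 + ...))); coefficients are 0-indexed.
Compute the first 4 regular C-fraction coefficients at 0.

The regular C-fraction coefficients are [17/7, 84/425, 173569/35700, -425/84].

Taylor coefficients (expand at 0): a_0 = 17/7, a_1 = -12/25, a_2 = 17/7, a_3 = -12/25.
c0 = a_0 = 17/7. Peel one level at a time: if S = 1 + c*ζ/S' with S'(0) = 1, then c is the ζ-coefficient of S and S' = c*ζ/(S - 1).
S_1 = c0/f = 1 + (84/425)*ζ + (-173569/180625)*ζ^2 + ...; c1 = 84/425.
S_2 = c1*ζ/(S_1 - 1) = 1 + (173569/35700)*ζ + (173569/7056)*ζ^2 + ...; c2 = 173569/35700.
S_3 = c2*ζ/(S_2 - 1) = 1 + (-425/84)*ζ + ...; c3 = -425/84.


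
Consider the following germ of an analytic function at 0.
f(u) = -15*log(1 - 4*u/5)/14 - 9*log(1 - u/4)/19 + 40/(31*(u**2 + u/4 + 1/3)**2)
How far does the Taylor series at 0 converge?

The radius of convergence is (1/3)*sqrt(3).

Denominator factor (u**2 + u/4 + 1/3)^2: discriminant -61/48, complex-conjugate roots (-1/8) + ((1/24)*sqrt(183))*i and (-1/8) - ((1/24)*sqrt(183))*i; poles of order 2, moduli (1/3)*sqrt(3) and (1/3)*sqrt(3).
Branch term (-9/19)*log(1 - u/(4)): its argument vanishes at u = 4, a logarithmic branch point, modulus 4.
Branch term (-15/14)*log(1 - u/(5/4)): its argument vanishes at u = 5/4, a logarithmic branch point, modulus 5/4.
The radius of convergence is the smallest modulus among the singular points: (1/3)*sqrt(3).


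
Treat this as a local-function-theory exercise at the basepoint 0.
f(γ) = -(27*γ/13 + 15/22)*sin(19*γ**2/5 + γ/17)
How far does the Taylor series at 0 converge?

The radius of convergence is infinite.

The factor -sin(19*γ**2/5 + γ/17) is entire and contributes no finite singular point.
The polynomial part has no poles.
No finite singular points: the Taylor series at 0 converges everywhere.


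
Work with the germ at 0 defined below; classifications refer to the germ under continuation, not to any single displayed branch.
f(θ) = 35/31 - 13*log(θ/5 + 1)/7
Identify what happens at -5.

The point is a logarithmic branch point.

The term (-13/7)*log(1 - θ/(-5)) has argument 1 - -5/(-5) = 0 at -5: a logarithmic (infinitely-sheeted) branch point; the remaining terms are analytic or single-valued there.


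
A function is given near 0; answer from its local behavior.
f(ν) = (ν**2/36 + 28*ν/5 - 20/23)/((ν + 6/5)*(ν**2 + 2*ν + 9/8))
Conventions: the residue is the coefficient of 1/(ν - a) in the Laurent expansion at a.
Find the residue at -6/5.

At the order-1 pole -6/5 set g(ν) = (ν - (-6/5))*f(ν) = (ν**2/36 + 28*ν/5 - 20/23)/(ν**2 + 2*ν + 9/8).
Simple pole: residue = g(a) at a = -6/5, which is -11576/253.

The residue is -11576/253.


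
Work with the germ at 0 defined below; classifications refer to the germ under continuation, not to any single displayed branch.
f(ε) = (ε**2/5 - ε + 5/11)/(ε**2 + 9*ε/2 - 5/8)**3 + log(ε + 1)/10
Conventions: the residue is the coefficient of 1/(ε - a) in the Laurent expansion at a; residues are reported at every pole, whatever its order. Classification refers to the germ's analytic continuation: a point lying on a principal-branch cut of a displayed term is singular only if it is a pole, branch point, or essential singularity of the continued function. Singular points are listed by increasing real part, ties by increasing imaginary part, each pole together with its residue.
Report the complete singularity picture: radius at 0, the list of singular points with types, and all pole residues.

Denominator factor (ε**2 + 9*ε/2 - 5/8)^3: discriminant 91/4, real irrational roots -9/4 + (1/4)*sqrt(91) and -9/4 - (1/4)*sqrt(91); poles of order 3, moduli -9/4 + (1/4)*sqrt(91) and 9/4 + (1/4)*sqrt(91).
Branch term (1/10)*log(1 - ε/(-1)): its argument vanishes at ε = -1, a logarithmic branch point, modulus 1.
The radius of convergence is the smallest modulus among the singular points: -9/4 + (1/4)*sqrt(91).
The branch term is analytic at -9/4 - (1/4)*sqrt(91) and contributes nothing to the residue; only the rational part matters.
The factor ε**2 + 9*ε/2 - 5/8 splits as (ε - a)(ε - a') with a = -9/4 - (1/4)*sqrt(91), a' = -9/4 + (1/4)*sqrt(91). At the order-3 pole a set g(ε) = (ε - a)^3*(rational part) = [ε**2/5 - ε + 5/11] / (ε - a')^3.
Order-3 pole: residue = g''(a)/2; g''(-9/4 - (1/4)*sqrt(91)) = -(70496/41446405)*sqrt(91), so the residue is -(35248/41446405)*sqrt(91).
The branch term is analytic at -9/4 + (1/4)*sqrt(91) and contributes nothing to the residue; only the rational part matters.
The factor ε**2 + 9*ε/2 - 5/8 splits as (ε - a)(ε - a') with a = -9/4 + (1/4)*sqrt(91), a' = -9/4 - (1/4)*sqrt(91). At the order-3 pole a set g(ε) = (ε - a)^3*(rational part) = [ε**2/5 - ε + 5/11] / (ε - a')^3.
Order-3 pole: residue = g''(a)/2; g''(-9/4 + (1/4)*sqrt(91)) = (70496/41446405)*sqrt(91), so the residue is (35248/41446405)*sqrt(91).
List the singular points by increasing real part (a conjugate pair: the negative imaginary part first).

Radius of convergence at 0: -9/4 + (1/4)*sqrt(91).
At -9/4 - (1/4)*sqrt(91): a pole of order 3; residue -(35248/41446405)*sqrt(91).
At -1: a logarithmic branch point.
At -9/4 + (1/4)*sqrt(91): a pole of order 3; residue (35248/41446405)*sqrt(91).
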